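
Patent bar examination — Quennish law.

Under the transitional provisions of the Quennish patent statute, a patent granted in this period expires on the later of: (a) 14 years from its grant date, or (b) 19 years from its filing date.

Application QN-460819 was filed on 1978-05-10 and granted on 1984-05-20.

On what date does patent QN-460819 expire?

(a) grant + 14 years → 20 May 1998.
(b) filing + 19 years → 10 May 1997.
Later of the two: 20 May 1998.

May 20, 1998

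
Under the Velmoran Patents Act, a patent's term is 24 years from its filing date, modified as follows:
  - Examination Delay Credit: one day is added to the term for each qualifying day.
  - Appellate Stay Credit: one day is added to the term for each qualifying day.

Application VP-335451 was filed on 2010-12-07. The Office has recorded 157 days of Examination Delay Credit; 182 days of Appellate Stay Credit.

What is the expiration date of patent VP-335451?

2035-11-11

Base term: filing date + 24 years → 7 December 2034.
Examination Delay Credit: +157 days → 13 May 2035.
Appellate Stay Credit: +182 days → 11 November 2035.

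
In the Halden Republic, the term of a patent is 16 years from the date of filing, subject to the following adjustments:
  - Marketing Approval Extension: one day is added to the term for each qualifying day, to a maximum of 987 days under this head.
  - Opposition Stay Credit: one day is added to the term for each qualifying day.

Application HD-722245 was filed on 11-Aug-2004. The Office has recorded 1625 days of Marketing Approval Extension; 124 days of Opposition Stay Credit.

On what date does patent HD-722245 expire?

August 27, 2023

Base term: filing date + 16 years → 11 August 2020.
Marketing Approval Extension: 1625 days claimed exceeds the 987-day cap, so +987 days → 25 April 2023.
Opposition Stay Credit: +124 days → 27 August 2023.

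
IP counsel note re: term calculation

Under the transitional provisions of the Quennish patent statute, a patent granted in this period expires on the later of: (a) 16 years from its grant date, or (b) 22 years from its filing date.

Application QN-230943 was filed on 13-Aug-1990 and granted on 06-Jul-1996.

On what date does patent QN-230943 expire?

August 13, 2012

(a) grant + 16 years → 6 July 2012.
(b) filing + 22 years → 13 August 2012.
Later of the two: 13 August 2012.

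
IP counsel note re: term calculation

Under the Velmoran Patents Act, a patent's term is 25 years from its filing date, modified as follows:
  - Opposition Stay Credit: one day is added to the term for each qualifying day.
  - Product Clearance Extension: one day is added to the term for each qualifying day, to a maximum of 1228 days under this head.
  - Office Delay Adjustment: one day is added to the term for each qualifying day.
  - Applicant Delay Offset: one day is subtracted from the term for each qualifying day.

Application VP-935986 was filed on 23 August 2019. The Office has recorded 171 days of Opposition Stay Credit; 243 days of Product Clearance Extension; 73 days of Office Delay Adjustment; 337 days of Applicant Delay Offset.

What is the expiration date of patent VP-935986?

Base term: filing date + 25 years → 23 August 2044.
Opposition Stay Credit: +171 days → 10 February 2045.
Product Clearance Extension: 243 days (within the 1228-day cap) → +243 days → 11 October 2045.
Office Delay Adjustment: +73 days → 23 December 2045.
Applicant Delay Offset: −337 days → 20 January 2045.

2045-01-20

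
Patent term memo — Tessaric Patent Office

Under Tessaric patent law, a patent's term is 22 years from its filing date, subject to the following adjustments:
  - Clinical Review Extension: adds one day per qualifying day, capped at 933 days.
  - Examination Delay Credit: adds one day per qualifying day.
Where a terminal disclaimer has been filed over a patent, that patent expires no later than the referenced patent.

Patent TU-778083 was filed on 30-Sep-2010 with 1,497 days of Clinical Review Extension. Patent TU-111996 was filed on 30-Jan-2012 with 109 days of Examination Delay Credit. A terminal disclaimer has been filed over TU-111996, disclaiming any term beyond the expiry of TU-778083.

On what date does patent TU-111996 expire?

Natural term of TU-111996:
  Base: filing + 22 years → 30 January 2034.
  Examination Delay Credit: +109 days → 19 May 2034.
Expiry of referenced patent TU-778083:
  Base: filing + 22 years → 30 September 2032.
  Clinical Review Extension: 1497 days claimed exceeds the 933-day cap, so +933 days → 21 April 2035.
Terminal disclaimer: TU-111996 expires on the earlier of 19 May 2034 and 21 April 2035.

May 19, 2034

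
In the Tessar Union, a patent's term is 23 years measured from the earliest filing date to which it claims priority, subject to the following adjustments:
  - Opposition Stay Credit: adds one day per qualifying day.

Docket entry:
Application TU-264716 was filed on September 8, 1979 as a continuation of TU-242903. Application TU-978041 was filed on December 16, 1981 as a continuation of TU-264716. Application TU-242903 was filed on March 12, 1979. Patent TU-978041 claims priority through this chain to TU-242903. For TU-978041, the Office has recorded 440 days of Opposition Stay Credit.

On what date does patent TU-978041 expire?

Earliest priority filing: 12 March 1979.
Base term: 12 March 1979 + 23 years → 12 March 2002.
Opposition Stay Credit: +440 days → 26 May 2003.

2003-05-26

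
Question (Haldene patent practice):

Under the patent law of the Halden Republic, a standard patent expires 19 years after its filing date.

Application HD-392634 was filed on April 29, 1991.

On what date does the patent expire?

Filing date + 19 years → 29 April 2010.

April 29, 2010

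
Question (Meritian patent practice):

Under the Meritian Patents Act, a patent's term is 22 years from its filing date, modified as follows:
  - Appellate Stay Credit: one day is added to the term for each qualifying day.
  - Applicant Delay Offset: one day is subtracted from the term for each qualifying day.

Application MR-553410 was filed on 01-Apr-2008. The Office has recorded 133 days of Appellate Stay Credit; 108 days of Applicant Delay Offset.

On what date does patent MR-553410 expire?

2030-04-26

Base term: filing date + 22 years → 1 April 2030.
Appellate Stay Credit: +133 days → 12 August 2030.
Applicant Delay Offset: −108 days → 26 April 2030.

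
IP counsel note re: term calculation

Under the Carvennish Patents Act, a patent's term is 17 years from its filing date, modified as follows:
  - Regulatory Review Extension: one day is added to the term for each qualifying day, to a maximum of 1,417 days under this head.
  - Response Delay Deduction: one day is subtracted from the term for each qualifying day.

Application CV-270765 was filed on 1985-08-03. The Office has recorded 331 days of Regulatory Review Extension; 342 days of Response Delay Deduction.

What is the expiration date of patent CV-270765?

2002-07-23

Base term: filing date + 17 years → 3 August 2002.
Regulatory Review Extension: 331 days (within the 1417-day cap) → +331 days → 30 June 2003.
Response Delay Deduction: −342 days → 23 July 2002.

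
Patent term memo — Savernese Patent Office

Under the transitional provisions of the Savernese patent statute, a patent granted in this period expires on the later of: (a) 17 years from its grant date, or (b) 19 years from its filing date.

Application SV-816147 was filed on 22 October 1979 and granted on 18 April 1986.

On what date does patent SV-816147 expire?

(a) grant + 17 years → 18 April 2003.
(b) filing + 19 years → 22 October 1998.
Later of the two: 18 April 2003.

2003-04-18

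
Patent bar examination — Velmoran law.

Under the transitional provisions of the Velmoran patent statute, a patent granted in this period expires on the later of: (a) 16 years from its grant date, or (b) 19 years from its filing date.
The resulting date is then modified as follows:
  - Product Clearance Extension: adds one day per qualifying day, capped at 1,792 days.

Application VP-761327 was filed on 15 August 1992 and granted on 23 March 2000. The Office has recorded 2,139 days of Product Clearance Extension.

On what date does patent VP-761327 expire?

2021-02-17

(a) grant + 16 years → 23 March 2016.
(b) filing + 19 years → 15 August 2011.
Later of the two: 23 March 2016.
Product Clearance Extension: 2139 days claimed exceeds the 1792-day cap, so +1792 days → 17 February 2021.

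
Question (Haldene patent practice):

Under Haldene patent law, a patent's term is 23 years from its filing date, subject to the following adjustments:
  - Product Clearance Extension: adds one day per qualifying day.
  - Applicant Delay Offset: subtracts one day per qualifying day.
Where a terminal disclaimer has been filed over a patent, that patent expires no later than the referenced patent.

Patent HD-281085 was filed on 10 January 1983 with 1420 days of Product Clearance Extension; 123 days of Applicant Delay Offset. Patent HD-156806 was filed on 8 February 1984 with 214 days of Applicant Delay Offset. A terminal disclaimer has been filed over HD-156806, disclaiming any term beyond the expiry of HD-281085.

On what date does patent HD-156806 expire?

Natural term of HD-156806:
  Base: filing + 23 years → 8 February 2007.
  Applicant Delay Offset: −214 days → 9 July 2006.
Expiry of referenced patent HD-281085:
  Base: filing + 23 years → 10 January 2006.
  Product Clearance Extension: +1420 days → 30 November 2009.
  Applicant Delay Offset: −123 days → 30 July 2009.
Terminal disclaimer: HD-156806 expires on the earlier of 9 July 2006 and 30 July 2009.

2006-07-09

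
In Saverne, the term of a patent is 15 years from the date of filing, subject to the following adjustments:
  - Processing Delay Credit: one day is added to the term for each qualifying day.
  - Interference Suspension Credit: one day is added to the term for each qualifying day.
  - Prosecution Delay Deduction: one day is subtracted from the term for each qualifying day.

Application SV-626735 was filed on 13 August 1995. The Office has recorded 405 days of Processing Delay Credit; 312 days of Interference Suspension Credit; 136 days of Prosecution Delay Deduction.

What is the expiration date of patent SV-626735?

Base term: filing date + 15 years → 13 August 2010.
Processing Delay Credit: +405 days → 22 September 2011.
Interference Suspension Credit: +312 days → 30 July 2012.
Prosecution Delay Deduction: −136 days → 16 March 2012.

March 16, 2012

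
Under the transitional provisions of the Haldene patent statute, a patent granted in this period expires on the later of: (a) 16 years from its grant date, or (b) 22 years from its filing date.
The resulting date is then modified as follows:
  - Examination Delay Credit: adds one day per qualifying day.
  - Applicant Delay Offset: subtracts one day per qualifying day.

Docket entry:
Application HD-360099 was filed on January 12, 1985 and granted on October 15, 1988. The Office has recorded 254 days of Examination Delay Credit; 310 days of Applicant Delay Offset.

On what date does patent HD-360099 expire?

(a) grant + 16 years → 15 October 2004.
(b) filing + 22 years → 12 January 2007.
Later of the two: 12 January 2007.
Examination Delay Credit: +254 days → 23 September 2007.
Applicant Delay Offset: −310 days → 17 November 2006.

2006-11-17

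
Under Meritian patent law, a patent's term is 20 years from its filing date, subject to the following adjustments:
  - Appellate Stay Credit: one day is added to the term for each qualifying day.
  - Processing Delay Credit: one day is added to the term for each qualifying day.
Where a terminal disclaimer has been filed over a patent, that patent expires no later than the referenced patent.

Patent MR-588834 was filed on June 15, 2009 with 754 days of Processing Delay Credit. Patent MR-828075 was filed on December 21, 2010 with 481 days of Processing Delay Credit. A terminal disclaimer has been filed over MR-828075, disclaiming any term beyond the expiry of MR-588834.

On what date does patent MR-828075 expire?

Natural term of MR-828075:
  Base: filing + 20 years → 21 December 2030.
  Processing Delay Credit: +481 days → 15 April 2032.
Expiry of referenced patent MR-588834:
  Base: filing + 20 years → 15 June 2029.
  Processing Delay Credit: +754 days → 9 July 2031.
Terminal disclaimer: MR-828075 expires on the earlier of 15 April 2032 and 9 July 2031.

2031-07-09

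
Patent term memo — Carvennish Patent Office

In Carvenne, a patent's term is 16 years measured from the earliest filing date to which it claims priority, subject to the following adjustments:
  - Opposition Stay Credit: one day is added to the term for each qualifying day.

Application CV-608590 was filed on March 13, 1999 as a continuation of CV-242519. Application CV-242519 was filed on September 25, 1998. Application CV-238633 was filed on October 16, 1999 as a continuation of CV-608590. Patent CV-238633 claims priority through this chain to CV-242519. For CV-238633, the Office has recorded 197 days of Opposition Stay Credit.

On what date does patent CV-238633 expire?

April 10, 2015

Earliest priority filing: 25 September 1998.
Base term: 25 September 1998 + 16 years → 25 September 2014.
Opposition Stay Credit: +197 days → 10 April 2015.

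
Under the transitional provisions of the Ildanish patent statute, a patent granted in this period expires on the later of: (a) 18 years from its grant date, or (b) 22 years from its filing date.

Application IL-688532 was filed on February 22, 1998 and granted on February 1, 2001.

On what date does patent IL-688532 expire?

February 22, 2020

(a) grant + 18 years → 1 February 2019.
(b) filing + 22 years → 22 February 2020.
Later of the two: 22 February 2020.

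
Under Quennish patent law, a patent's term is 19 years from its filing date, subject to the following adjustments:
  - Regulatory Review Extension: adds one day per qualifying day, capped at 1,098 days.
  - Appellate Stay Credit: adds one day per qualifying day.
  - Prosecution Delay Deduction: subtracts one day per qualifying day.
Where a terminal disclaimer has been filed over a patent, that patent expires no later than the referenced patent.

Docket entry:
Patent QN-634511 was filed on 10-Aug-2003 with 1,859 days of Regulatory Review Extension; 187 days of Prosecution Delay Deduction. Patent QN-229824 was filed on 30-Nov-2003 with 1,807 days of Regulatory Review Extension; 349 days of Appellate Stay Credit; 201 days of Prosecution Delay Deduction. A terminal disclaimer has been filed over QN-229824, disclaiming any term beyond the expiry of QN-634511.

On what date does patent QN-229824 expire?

February 6, 2025

Natural term of QN-229824:
  Base: filing + 19 years → 30 November 2022.
  Regulatory Review Extension: 1807 days claimed exceeds the 1098-day cap, so +1098 days → 2 December 2025.
  Appellate Stay Credit: +349 days → 16 November 2026.
  Prosecution Delay Deduction: −201 days → 29 April 2026.
Expiry of referenced patent QN-634511:
  Base: filing + 19 years → 10 August 2022.
  Regulatory Review Extension: 1859 days claimed exceeds the 1098-day cap, so +1098 days → 12 August 2025.
  Prosecution Delay Deduction: −187 days → 6 February 2025.
Terminal disclaimer: QN-229824 expires on the earlier of 29 April 2026 and 6 February 2025.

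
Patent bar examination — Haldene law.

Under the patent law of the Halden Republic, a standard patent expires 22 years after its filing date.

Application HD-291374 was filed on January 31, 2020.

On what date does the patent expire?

Filing date + 22 years → 31 January 2042.

2042-01-31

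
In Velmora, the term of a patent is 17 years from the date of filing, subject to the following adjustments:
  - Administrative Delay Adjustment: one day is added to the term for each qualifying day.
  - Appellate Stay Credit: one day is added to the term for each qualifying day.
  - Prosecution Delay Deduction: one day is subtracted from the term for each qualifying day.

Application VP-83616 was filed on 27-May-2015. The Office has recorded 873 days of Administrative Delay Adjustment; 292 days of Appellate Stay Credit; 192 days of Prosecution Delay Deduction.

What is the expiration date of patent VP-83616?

Base term: filing date + 17 years → 27 May 2032.
Administrative Delay Adjustment: +873 days → 17 October 2034.
Appellate Stay Credit: +292 days → 5 August 2035.
Prosecution Delay Deduction: −192 days → 25 January 2035.

2035-01-25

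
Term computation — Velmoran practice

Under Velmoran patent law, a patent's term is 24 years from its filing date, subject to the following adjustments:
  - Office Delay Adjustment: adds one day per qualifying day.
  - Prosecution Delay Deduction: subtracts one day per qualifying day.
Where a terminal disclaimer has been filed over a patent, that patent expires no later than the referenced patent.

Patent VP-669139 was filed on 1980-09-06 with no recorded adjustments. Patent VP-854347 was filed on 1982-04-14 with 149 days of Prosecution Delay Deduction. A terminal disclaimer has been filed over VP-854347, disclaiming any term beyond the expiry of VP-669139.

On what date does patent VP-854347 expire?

September 6, 2004

Natural term of VP-854347:
  Base: filing + 24 years → 14 April 2006.
  Prosecution Delay Deduction: −149 days → 16 November 2005.
Expiry of referenced patent VP-669139:
  Base: filing + 24 years → 6 September 2004.
Terminal disclaimer: VP-854347 expires on the earlier of 16 November 2005 and 6 September 2004.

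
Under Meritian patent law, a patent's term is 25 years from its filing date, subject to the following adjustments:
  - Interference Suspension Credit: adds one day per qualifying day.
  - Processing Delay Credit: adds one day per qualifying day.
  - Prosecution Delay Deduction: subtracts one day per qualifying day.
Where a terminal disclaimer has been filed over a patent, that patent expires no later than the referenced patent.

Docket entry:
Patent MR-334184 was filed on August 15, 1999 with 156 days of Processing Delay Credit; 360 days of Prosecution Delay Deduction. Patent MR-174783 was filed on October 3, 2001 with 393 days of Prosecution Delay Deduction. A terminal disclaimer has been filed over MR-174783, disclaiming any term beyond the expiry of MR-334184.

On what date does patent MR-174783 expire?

Natural term of MR-174783:
  Base: filing + 25 years → 3 October 2026.
  Prosecution Delay Deduction: −393 days → 5 September 2025.
Expiry of referenced patent MR-334184:
  Base: filing + 25 years → 15 August 2024.
  Processing Delay Credit: +156 days → 18 January 2025.
  Prosecution Delay Deduction: −360 days → 24 January 2024.
Terminal disclaimer: MR-174783 expires on the earlier of 5 September 2025 and 24 January 2024.

January 24, 2024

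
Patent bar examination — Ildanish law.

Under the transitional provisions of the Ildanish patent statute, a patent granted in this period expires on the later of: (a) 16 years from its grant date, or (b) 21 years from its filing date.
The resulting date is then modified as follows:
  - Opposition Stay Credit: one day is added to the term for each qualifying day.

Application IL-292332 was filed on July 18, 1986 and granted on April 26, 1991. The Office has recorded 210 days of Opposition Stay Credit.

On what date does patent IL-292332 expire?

(a) grant + 16 years → 26 April 2007.
(b) filing + 21 years → 18 July 2007.
Later of the two: 18 July 2007.
Opposition Stay Credit: +210 days → 13 February 2008.

February 13, 2008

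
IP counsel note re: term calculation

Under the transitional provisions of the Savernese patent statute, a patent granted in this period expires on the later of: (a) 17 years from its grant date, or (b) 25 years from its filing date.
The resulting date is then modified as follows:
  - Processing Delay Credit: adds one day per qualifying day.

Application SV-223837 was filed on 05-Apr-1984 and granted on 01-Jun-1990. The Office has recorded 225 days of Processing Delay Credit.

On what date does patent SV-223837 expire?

(a) grant + 17 years → 1 June 2007.
(b) filing + 25 years → 5 April 2009.
Later of the two: 5 April 2009.
Processing Delay Credit: +225 days → 16 November 2009.

November 16, 2009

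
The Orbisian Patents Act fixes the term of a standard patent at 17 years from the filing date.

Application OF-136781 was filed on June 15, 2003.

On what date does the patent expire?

Filing date + 17 years → 15 June 2020.

June 15, 2020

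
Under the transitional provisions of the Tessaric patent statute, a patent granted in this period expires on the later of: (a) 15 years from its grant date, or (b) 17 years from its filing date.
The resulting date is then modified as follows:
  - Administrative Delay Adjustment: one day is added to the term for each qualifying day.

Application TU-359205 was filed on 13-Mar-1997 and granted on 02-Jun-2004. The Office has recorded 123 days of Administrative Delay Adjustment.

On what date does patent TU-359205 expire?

2019-10-03

(a) grant + 15 years → 2 June 2019.
(b) filing + 17 years → 13 March 2014.
Later of the two: 2 June 2019.
Administrative Delay Adjustment: +123 days → 3 October 2019.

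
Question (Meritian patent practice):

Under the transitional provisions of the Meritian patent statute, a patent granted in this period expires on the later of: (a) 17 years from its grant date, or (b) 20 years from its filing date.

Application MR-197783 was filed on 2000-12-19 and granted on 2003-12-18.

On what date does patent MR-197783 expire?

(a) grant + 17 years → 18 December 2020.
(b) filing + 20 years → 19 December 2020.
Later of the two: 19 December 2020.

2020-12-19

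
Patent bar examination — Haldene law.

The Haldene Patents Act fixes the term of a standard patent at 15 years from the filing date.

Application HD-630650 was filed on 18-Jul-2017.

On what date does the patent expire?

Filing date + 15 years → 18 July 2032.

July 18, 2032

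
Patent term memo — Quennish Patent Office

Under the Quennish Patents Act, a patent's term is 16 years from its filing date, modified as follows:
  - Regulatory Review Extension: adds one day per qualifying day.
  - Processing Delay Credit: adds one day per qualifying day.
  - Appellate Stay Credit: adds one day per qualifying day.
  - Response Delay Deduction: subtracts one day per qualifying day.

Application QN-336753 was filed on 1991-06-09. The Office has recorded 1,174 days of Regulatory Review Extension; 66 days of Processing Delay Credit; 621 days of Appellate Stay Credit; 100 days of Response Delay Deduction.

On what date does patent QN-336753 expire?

2012-04-04

Base term: filing date + 16 years → 9 June 2007.
Regulatory Review Extension: +1174 days → 26 August 2010.
Processing Delay Credit: +66 days → 31 October 2010.
Appellate Stay Credit: +621 days → 13 July 2012.
Response Delay Deduction: −100 days → 4 April 2012.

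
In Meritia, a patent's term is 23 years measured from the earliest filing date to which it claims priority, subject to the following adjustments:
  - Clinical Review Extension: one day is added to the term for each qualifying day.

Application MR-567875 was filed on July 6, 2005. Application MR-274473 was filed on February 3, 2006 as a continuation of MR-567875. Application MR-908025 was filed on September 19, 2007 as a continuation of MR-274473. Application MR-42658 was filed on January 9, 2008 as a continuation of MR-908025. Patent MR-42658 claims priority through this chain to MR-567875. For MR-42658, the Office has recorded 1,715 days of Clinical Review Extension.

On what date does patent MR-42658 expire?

Earliest priority filing: 6 July 2005.
Base term: 6 July 2005 + 23 years → 6 July 2028.
Clinical Review Extension: +1715 days → 17 March 2033.

March 17, 2033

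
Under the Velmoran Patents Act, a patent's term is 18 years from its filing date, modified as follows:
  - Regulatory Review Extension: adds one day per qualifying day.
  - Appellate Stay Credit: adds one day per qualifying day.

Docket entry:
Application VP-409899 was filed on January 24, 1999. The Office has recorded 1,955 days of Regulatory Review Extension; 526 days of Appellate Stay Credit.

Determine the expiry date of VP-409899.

Base term: filing date + 18 years → 24 January 2017.
Regulatory Review Extension: +1955 days → 2 June 2022.
Appellate Stay Credit: +526 days → 10 November 2023.

November 10, 2023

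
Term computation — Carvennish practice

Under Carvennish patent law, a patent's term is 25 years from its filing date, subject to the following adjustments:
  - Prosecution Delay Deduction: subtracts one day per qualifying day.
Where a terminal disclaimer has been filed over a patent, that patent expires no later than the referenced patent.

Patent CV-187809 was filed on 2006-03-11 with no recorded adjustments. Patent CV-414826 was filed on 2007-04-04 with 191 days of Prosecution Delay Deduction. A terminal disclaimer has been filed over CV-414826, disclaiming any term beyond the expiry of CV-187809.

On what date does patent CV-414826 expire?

Natural term of CV-414826:
  Base: filing + 25 years → 4 April 2032.
  Prosecution Delay Deduction: −191 days → 26 September 2031.
Expiry of referenced patent CV-187809:
  Base: filing + 25 years → 11 March 2031.
Terminal disclaimer: CV-414826 expires on the earlier of 26 September 2031 and 11 March 2031.

March 11, 2031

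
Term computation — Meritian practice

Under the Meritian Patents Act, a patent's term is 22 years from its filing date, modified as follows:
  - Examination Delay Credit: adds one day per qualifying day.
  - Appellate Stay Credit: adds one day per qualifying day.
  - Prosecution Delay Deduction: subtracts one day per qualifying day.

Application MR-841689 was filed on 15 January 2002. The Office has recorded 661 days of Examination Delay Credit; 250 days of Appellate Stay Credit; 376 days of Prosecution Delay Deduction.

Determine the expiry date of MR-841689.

2025-07-03

Base term: filing date + 22 years → 15 January 2024.
Examination Delay Credit: +661 days → 6 November 2025.
Appellate Stay Credit: +250 days → 14 July 2026.
Prosecution Delay Deduction: −376 days → 3 July 2025.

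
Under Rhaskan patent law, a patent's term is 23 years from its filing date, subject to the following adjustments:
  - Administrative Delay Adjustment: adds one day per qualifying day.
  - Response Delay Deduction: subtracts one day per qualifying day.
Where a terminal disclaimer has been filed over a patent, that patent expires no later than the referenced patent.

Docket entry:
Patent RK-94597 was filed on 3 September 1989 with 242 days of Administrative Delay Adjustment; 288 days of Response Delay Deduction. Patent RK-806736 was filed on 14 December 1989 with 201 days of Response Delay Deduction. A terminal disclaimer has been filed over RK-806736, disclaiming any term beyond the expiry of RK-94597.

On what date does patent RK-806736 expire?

2012-05-27

Natural term of RK-806736:
  Base: filing + 23 years → 14 December 2012.
  Response Delay Deduction: −201 days → 27 May 2012.
Expiry of referenced patent RK-94597:
  Base: filing + 23 years → 3 September 2012.
  Administrative Delay Adjustment: +242 days → 3 May 2013.
  Response Delay Deduction: −288 days → 19 July 2012.
Terminal disclaimer: RK-806736 expires on the earlier of 27 May 2012 and 19 July 2012.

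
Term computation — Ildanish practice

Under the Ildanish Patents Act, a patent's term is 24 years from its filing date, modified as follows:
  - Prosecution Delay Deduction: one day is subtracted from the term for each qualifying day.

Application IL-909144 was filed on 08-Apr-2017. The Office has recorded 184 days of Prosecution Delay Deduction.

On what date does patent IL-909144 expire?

Base term: filing date + 24 years → 8 April 2041.
Prosecution Delay Deduction: −184 days → 6 October 2040.

2040-10-06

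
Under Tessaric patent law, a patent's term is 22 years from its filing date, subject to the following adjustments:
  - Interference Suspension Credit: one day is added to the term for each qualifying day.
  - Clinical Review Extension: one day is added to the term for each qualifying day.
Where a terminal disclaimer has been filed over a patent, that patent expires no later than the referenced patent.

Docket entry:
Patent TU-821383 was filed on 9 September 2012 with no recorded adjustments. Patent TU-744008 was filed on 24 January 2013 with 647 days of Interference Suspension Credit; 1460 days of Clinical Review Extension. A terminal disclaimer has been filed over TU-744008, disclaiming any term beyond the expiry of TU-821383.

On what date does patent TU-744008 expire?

September 9, 2034

Natural term of TU-744008:
  Base: filing + 22 years → 24 January 2035.
  Interference Suspension Credit: +647 days → 1 November 2036.
  Clinical Review Extension: +1460 days → 31 October 2040.
Expiry of referenced patent TU-821383:
  Base: filing + 22 years → 9 September 2034.
Terminal disclaimer: TU-744008 expires on the earlier of 31 October 2040 and 9 September 2034.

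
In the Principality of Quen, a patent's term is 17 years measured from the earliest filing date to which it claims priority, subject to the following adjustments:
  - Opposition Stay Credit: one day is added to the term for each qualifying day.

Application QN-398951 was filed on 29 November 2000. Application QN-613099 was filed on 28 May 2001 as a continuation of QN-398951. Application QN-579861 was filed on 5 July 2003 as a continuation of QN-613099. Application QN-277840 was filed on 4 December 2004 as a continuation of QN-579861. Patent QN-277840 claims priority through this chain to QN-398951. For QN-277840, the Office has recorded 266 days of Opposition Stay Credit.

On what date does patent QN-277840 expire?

Earliest priority filing: 29 November 2000.
Base term: 29 November 2000 + 17 years → 29 November 2017.
Opposition Stay Credit: +266 days → 22 August 2018.

August 22, 2018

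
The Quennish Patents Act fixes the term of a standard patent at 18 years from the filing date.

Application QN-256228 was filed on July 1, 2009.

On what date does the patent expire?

2027-07-01

Filing date + 18 years → 1 July 2027.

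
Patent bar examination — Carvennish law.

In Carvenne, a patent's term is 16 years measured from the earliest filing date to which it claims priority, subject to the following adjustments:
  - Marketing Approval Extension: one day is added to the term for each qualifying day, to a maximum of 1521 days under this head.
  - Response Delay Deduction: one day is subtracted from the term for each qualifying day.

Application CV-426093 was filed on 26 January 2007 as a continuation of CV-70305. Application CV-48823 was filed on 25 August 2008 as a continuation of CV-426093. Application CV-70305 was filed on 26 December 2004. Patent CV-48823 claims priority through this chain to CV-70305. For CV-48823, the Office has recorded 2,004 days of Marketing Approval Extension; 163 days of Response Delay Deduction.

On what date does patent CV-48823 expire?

September 14, 2024

Earliest priority filing: 26 December 2004.
Base term: 26 December 2004 + 16 years → 26 December 2020.
Marketing Approval Extension: 2004 days claimed exceeds the 1521-day cap, so +1521 days → 24 February 2025.
Response Delay Deduction: −163 days → 14 September 2024.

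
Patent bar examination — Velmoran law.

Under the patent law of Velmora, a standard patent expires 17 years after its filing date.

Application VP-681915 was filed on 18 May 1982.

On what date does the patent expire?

May 18, 1999

Filing date + 17 years → 18 May 1999.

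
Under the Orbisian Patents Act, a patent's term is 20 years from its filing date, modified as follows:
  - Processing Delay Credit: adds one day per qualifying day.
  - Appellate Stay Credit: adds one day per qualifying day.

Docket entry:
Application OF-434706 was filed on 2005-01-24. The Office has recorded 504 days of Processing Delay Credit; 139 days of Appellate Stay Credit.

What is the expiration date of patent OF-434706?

Base term: filing date + 20 years → 24 January 2025.
Processing Delay Credit: +504 days → 12 June 2026.
Appellate Stay Credit: +139 days → 29 October 2026.

2026-10-29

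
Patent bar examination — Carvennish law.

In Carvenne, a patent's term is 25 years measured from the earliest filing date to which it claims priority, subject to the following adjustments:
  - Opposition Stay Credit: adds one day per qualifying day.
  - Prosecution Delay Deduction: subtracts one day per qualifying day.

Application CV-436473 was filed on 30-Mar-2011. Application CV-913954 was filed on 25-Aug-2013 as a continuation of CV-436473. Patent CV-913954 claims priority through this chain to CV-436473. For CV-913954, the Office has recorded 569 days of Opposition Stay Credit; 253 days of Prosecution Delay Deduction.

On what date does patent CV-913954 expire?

Earliest priority filing: 30 March 2011.
Base term: 30 March 2011 + 25 years → 30 March 2036.
Opposition Stay Credit: +569 days → 20 October 2037.
Prosecution Delay Deduction: −253 days → 9 February 2037.

2037-02-09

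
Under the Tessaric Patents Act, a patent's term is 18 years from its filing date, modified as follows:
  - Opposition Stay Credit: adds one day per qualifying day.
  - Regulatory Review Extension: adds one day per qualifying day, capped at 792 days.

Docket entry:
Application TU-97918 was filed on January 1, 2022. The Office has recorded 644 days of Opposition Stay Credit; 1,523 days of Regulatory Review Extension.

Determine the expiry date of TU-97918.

2043-12-07

Base term: filing date + 18 years → 1 January 2040.
Opposition Stay Credit: +644 days → 6 October 2041.
Regulatory Review Extension: 1523 days claimed exceeds the 792-day cap, so +792 days → 7 December 2043.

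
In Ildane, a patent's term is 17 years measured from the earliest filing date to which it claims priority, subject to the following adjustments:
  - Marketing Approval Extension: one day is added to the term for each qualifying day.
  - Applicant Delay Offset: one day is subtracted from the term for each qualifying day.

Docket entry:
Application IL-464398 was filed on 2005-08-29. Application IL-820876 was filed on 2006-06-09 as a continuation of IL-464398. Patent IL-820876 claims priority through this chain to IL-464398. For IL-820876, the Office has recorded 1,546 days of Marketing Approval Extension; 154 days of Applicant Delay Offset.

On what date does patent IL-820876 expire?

Earliest priority filing: 29 August 2005.
Base term: 29 August 2005 + 17 years → 29 August 2022.
Marketing Approval Extension: +1546 days → 22 November 2026.
Applicant Delay Offset: −154 days → 21 June 2026.

June 21, 2026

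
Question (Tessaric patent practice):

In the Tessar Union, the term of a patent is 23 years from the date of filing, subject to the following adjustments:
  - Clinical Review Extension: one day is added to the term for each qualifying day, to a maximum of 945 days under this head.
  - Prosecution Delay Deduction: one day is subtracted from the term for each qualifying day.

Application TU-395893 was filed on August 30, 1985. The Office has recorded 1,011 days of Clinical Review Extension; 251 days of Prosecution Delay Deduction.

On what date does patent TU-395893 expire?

July 25, 2010

Base term: filing date + 23 years → 30 August 2008.
Clinical Review Extension: 1011 days claimed exceeds the 945-day cap, so +945 days → 2 April 2011.
Prosecution Delay Deduction: −251 days → 25 July 2010.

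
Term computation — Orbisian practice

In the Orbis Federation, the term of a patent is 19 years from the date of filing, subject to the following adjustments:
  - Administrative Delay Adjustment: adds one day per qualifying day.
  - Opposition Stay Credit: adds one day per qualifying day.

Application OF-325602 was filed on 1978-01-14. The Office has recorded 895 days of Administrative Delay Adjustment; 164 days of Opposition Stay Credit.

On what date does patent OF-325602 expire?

December 9, 1999

Base term: filing date + 19 years → 14 January 1997.
Administrative Delay Adjustment: +895 days → 28 June 1999.
Opposition Stay Credit: +164 days → 9 December 1999.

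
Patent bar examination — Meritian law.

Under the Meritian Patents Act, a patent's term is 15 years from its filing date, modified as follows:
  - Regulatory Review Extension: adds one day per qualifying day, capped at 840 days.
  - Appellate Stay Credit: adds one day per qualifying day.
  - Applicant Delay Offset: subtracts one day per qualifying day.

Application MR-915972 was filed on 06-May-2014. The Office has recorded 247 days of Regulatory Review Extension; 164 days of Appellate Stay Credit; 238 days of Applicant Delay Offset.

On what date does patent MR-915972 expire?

Base term: filing date + 15 years → 6 May 2029.
Regulatory Review Extension: 247 days (within the 840-day cap) → +247 days → 8 January 2030.
Appellate Stay Credit: +164 days → 21 June 2030.
Applicant Delay Offset: −238 days → 26 October 2029.

2029-10-26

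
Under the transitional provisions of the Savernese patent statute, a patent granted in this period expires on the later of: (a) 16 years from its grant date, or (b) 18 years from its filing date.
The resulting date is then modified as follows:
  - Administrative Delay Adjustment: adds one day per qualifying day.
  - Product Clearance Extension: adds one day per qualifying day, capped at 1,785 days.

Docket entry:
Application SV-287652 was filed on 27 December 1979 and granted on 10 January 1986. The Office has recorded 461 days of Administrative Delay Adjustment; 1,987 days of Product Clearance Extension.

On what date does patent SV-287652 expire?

2008-03-05

(a) grant + 16 years → 10 January 2002.
(b) filing + 18 years → 27 December 1997.
Later of the two: 10 January 2002.
Administrative Delay Adjustment: +461 days → 16 April 2003.
Product Clearance Extension: 1987 days claimed exceeds the 1785-day cap, so +1785 days → 5 March 2008.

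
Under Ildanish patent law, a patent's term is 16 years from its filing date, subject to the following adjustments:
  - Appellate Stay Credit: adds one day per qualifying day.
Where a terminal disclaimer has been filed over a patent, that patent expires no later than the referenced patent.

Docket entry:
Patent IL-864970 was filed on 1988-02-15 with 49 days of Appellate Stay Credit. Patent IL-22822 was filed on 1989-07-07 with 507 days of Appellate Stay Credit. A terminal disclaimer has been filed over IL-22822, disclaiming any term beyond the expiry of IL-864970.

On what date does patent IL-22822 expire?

April 4, 2004

Natural term of IL-22822:
  Base: filing + 16 years → 7 July 2005.
  Appellate Stay Credit: +507 days → 26 November 2006.
Expiry of referenced patent IL-864970:
  Base: filing + 16 years → 15 February 2004.
  Appellate Stay Credit: +49 days → 4 April 2004.
Terminal disclaimer: IL-22822 expires on the earlier of 26 November 2006 and 4 April 2004.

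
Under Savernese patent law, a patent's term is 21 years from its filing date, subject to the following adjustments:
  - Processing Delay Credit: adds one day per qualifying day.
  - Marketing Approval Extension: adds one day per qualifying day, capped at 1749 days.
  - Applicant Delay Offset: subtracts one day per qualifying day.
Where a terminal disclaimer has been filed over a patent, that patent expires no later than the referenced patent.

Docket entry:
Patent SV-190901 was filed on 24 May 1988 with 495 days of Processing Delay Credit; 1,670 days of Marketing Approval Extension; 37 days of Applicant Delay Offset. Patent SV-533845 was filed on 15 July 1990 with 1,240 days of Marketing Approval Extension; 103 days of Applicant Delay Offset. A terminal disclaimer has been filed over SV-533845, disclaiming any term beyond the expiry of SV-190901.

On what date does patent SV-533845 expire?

2014-08-25

Natural term of SV-533845:
  Base: filing + 21 years → 15 July 2011.
  Marketing Approval Extension: 1240 days (within the 1749-day cap) → +1240 days → 6 December 2014.
  Applicant Delay Offset: −103 days → 25 August 2014.
Expiry of referenced patent SV-190901:
  Base: filing + 21 years → 24 May 2009.
  Processing Delay Credit: +495 days → 1 October 2010.
  Marketing Approval Extension: 1670 days (within the 1749-day cap) → +1670 days → 28 April 2015.
  Applicant Delay Offset: −37 days → 22 March 2015.
Terminal disclaimer: SV-533845 expires on the earlier of 25 August 2014 and 22 March 2015.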